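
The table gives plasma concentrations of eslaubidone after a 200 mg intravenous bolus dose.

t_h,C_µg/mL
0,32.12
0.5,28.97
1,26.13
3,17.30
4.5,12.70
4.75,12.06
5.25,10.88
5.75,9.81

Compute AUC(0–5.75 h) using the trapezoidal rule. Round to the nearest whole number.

AUC = 109 µg/mL·h

Trapezoidal AUC_0→5.75:
  [0→0.5]: (32.12+28.97)/2 × 0.5 = 15.2725
  [0.5→1]: (28.97+26.13)/2 × 0.5 = 13.775
  [1→3]: (26.13+17.30)/2 × 2 = 43.43
  [3→4.5]: (17.30+12.70)/2 × 1.5 = 22.5
  [4.5→4.75]: (12.70+12.06)/2 × 0.25 = 3.095
  [4.75→5.25]: (12.06+10.88)/2 × 0.5 = 5.735
  [5.25→5.75]: (10.88+9.81)/2 × 0.5 = 5.1725
  Sum = 108.98 µg/mL·h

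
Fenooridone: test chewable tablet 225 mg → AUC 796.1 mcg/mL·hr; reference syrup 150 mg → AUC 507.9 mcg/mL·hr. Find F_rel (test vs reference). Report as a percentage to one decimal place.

F_rel = (AUC_test/D_test) / (AUC_ref/D_ref)
      = (796.1/225) / (507.9/150)
      = 3.53822 / 3.386 = 1.0450 = 104.50%

F_rel = 104.5%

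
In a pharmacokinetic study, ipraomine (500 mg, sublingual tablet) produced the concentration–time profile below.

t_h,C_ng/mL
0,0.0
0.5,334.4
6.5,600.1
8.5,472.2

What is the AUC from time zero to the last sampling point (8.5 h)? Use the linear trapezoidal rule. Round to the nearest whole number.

AUC = 3959 ng/mL·h

Trapezoidal AUC_0→8.5:
  [0→0.5]: (0.0+334.4)/2 × 0.5 = 83.6
  [0.5→6.5]: (334.4+600.1)/2 × 6 = 2803.5
  [6.5→8.5]: (600.1+472.2)/2 × 2 = 1072.3
  Sum = 3959.4 ng/mL·h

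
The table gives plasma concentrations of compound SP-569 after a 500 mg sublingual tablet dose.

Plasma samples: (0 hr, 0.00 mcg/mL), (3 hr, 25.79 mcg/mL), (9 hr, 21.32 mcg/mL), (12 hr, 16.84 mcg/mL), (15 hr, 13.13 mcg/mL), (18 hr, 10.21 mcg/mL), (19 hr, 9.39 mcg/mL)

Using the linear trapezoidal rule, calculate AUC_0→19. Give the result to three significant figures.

AUC = 327 mcg/mL·hr

Trapezoidal AUC_0→19:
  [0→3]: (0.00+25.79)/2 × 3 = 38.685
  [3→9]: (25.79+21.32)/2 × 6 = 141.33
  [9→12]: (21.32+16.84)/2 × 3 = 57.24
  [12→15]: (16.84+13.13)/2 × 3 = 44.955
  [15→18]: (13.13+10.21)/2 × 3 = 35.01
  [18→19]: (10.21+9.39)/2 × 1 = 9.8
  Sum = 327.02 mcg/mL·hr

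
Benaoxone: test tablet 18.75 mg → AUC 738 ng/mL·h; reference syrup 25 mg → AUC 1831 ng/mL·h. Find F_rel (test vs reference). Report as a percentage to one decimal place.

F_rel = (AUC_test/D_test) / (AUC_ref/D_ref)
      = (738/18.75) / (1831/25)
      = 39.36 / 73.24 = 0.5374 = 53.74%

F_rel = 53.7%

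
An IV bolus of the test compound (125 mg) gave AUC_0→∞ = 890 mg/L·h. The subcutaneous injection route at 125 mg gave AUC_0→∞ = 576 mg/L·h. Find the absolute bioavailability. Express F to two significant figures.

F = (AUC_ev / D_ev) / (AUC_iv / D_iv)
  = (576/125) / (890/125)
  = 4.608 / 7.12 = 0.6472

F = 0.65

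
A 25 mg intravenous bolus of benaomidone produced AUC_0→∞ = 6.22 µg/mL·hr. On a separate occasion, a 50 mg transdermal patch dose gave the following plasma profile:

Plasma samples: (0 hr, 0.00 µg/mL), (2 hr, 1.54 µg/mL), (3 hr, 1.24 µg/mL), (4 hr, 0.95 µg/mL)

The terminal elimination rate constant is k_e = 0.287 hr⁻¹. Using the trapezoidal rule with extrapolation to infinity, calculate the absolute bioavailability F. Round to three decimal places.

F = 0.590

Trapezoidal AUC_0→4 (transdermal patch):
  [0→2]: (0.00+1.54)/2 × 2 = 1.54
  [2→3]: (1.54+1.24)/2 × 1 = 1.39
  [3→4]: (1.24+0.95)/2 × 1 = 1.095
  Sum = 4.025 µg/mL·hr
Tail: C_last/k_e = 0.95/0.287 = 3.310
AUC_0→∞ (transdermal patch) = 4.025 + 3.310 = 7.335 µg/mL·hr
F = (AUC_ev/D_ev)/(AUC_iv/D_iv) = (7.335/50)/(6.22/25) = 0.1467/0.2488 = 0.5896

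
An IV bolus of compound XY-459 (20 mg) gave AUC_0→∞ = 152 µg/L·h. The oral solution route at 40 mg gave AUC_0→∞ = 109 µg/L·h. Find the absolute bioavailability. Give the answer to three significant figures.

F = (AUC_ev / D_ev) / (AUC_iv / D_iv)
  = (109/40) / (152/20)
  = 2.725 / 7.6 = 0.3586

F = 0.359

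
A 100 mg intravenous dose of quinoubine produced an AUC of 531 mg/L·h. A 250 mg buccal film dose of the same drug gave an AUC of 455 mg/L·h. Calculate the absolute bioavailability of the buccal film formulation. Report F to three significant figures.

F = (AUC_ev / D_ev) / (AUC_iv / D_iv)
  = (455/250) / (531/100)
  = 1.82 / 5.31 = 0.3427

F = 0.343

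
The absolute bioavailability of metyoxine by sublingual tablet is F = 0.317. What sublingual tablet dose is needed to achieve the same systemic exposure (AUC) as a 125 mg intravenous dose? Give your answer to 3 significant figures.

For equal systemic exposure: F × D_ev = D_iv
D_ev = D_iv / F = 125 / 0.317 = 394.322 mg

D_sublingual = 394 mg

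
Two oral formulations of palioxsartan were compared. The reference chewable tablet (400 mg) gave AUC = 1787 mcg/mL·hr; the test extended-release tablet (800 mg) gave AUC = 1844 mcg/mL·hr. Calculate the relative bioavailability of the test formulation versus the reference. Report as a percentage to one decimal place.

F_rel = 51.6%

F_rel = (AUC_test/D_test) / (AUC_ref/D_ref)
      = (1844/800) / (1787/400)
      = 2.305 / 4.4675 = 0.5159 = 51.59%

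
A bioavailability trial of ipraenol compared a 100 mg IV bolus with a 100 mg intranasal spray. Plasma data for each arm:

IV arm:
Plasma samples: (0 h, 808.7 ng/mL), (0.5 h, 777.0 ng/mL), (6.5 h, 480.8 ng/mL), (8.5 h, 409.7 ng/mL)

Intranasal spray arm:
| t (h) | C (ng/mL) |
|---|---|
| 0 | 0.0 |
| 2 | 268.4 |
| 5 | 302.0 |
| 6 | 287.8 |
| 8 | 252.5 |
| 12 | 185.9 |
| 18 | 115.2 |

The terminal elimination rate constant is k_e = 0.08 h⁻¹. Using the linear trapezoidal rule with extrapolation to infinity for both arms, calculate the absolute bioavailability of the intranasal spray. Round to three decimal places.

F = 0.509

Trapezoidal AUC_0→8.5 (IV):
  [0→0.5]: (808.7+777.0)/2 × 0.5 = 396.425
  [0.5→6.5]: (777.0+480.8)/2 × 6 = 3773.4
  [6.5→8.5]: (480.8+409.7)/2 × 2 = 890.5
  Sum = 5060.325 ng/mL·h
IV tail: 409.7/0.08 = 5121.250; AUC_iv,0→∞ = 5060.325 + 5121.250 = 10181.575 ng/mL·h
Trapezoidal AUC_0→18 (intranasal spray):
  [0→2]: (0.0+268.4)/2 × 2 = 268.4
  [2→5]: (268.4+302.0)/2 × 3 = 855.6
  [5→6]: (302.0+287.8)/2 × 1 = 294.9
  [6→8]: (287.8+252.5)/2 × 2 = 540.3
  [8→12]: (252.5+185.9)/2 × 4 = 876.8
  [12→18]: (185.9+115.2)/2 × 6 = 903.3
  Sum = 3739.3 ng/mL·h
intranasal spray tail: 115.2/0.08 = 1440.000; AUC_ev,0→∞ = 3739.3 + 1440.000 = 5179.3 ng/mL·h
F = (AUC_ev/D_ev)/(AUC_iv/D_iv) = (5179.3/100)/(10181.575/100) = 51.793/101.81575 = 0.5087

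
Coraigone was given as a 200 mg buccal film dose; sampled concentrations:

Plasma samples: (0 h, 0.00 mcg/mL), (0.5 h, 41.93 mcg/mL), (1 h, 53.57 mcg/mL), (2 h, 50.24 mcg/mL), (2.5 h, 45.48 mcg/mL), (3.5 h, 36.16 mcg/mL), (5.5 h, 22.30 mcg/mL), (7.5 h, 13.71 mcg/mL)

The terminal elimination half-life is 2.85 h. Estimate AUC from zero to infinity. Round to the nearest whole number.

Trapezoidal AUC_0→7.5:
  [0→0.5]: (0.00+41.93)/2 × 0.5 = 10.4825
  [0.5→1]: (41.93+53.57)/2 × 0.5 = 23.875
  [1→2]: (53.57+50.24)/2 × 1 = 51.905
  [2→2.5]: (50.24+45.48)/2 × 0.5 = 23.93
  [2.5→3.5]: (45.48+36.16)/2 × 1 = 40.82
  [3.5→5.5]: (36.16+22.30)/2 × 2 = 58.46
  [5.5→7.5]: (22.30+13.71)/2 × 2 = 36.01
  Sum = 245.4825 mcg/mL·h
k_e = ln2 / t½ = 0.693147 / 2.85 = 0.2432 h^-1
Extrapolated tail: C_last / k_e = 13.71 / 0.2432 = 56.373
AUC_0→∞ = 245.4825 + 56.373 = 301.8555 mcg/mL·h

AUC = 302 mcg/mL·h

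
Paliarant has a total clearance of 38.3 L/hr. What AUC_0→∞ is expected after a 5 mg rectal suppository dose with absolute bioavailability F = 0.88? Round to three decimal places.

AUC = 0.115 mg/L·hr

AUC_0→∞ = F × Dose / CL
        = 0.88 × 5 / 38.3 = 0.114883 mg/L·hr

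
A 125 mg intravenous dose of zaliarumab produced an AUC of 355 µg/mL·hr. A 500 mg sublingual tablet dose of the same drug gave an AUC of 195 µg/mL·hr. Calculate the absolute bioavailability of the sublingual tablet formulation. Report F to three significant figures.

F = 0.137

F = (AUC_ev / D_ev) / (AUC_iv / D_iv)
  = (195/500) / (355/125)
  = 0.39 / 2.84 = 0.1373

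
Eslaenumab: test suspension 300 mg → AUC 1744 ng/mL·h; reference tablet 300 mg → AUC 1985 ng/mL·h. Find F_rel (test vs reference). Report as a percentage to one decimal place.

F_rel = (AUC_test/D_test) / (AUC_ref/D_ref)
      = (1744/300) / (1985/300)
      = 5.81333 / 6.61667 = 0.8786 = 87.86%

F_rel = 87.9%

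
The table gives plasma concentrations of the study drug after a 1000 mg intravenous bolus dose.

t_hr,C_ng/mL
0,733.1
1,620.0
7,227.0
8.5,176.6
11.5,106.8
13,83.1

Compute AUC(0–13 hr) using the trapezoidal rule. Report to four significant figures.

Trapezoidal AUC_0→13:
  [0→1]: (733.1+620.0)/2 × 1 = 676.55
  [1→7]: (620.0+227.0)/2 × 6 = 2541.0
  [7→8.5]: (227.0+176.6)/2 × 1.5 = 302.7
  [8.5→11.5]: (176.6+106.8)/2 × 3 = 425.1
  [11.5→13]: (106.8+83.1)/2 × 1.5 = 142.425
  Sum = 4087.775 ng/mL·hr

AUC = 4088 ng/mL·hr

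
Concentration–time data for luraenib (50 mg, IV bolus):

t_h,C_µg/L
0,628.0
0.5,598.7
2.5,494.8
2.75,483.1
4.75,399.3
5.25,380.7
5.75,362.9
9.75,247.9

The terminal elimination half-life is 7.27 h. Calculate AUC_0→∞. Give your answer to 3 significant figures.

AUC = 6610 µg/L·h

Trapezoidal AUC_0→9.75:
  [0→0.5]: (628.0+598.7)/2 × 0.5 = 306.675
  [0.5→2.5]: (598.7+494.8)/2 × 2 = 1093.5
  [2.5→2.75]: (494.8+483.1)/2 × 0.25 = 122.2375
  [2.75→4.75]: (483.1+399.3)/2 × 2 = 882.4
  [4.75→5.25]: (399.3+380.7)/2 × 0.5 = 195.0
  [5.25→5.75]: (380.7+362.9)/2 × 0.5 = 185.9
  [5.75→9.75]: (362.9+247.9)/2 × 4 = 1221.6
  Sum = 4007.3125 µg/L·h
k_e = ln2 / t½ = 0.693147 / 7.27 = 0.0953 h^-1
Extrapolated tail: C_last / k_e = 247.9 / 0.0953 = 2601.259
AUC_0→∞ = 4007.3125 + 2601.259 = 6608.5715 µg/L·h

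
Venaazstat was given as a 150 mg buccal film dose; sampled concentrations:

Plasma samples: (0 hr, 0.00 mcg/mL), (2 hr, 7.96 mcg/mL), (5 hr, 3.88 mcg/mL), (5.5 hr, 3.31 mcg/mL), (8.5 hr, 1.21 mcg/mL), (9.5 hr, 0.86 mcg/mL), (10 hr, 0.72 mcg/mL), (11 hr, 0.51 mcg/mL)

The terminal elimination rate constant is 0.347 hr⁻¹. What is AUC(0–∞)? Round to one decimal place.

AUC = 37.8 mcg/mL·hr

Trapezoidal AUC_0→11:
  [0→2]: (0.00+7.96)/2 × 2 = 7.96
  [2→5]: (7.96+3.88)/2 × 3 = 17.76
  [5→5.5]: (3.88+3.31)/2 × 0.5 = 1.7975
  [5.5→8.5]: (3.31+1.21)/2 × 3 = 6.78
  [8.5→9.5]: (1.21+0.86)/2 × 1 = 1.035
  [9.5→10]: (0.86+0.72)/2 × 0.5 = 0.395
  [10→11]: (0.72+0.51)/2 × 1 = 0.615
  Sum = 36.3425 mcg/mL·hr
Extrapolated tail: C_last / k_e = 0.51 / 0.347 = 1.470
AUC_0→∞ = 36.3425 + 1.470 = 37.8125 mcg/mL·hr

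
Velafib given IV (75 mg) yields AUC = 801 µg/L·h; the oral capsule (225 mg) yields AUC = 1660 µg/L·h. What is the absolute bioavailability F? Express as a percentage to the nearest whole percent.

F = (AUC_ev / D_ev) / (AUC_iv / D_iv)
  = (1660/225) / (801/75)
  = 7.37778 / 10.68 = 0.6908
  = 69.08%

F = 69%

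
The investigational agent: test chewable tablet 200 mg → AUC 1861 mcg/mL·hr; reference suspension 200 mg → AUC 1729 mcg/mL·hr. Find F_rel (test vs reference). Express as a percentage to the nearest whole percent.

F_rel = (AUC_test/D_test) / (AUC_ref/D_ref)
      = (1861/200) / (1729/200)
      = 9.305 / 8.645 = 1.0763 = 107.63%

F_rel = 108%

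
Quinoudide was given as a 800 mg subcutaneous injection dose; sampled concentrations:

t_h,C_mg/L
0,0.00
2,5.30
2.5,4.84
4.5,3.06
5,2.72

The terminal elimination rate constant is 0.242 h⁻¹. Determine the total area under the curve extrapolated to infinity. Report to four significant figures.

Trapezoidal AUC_0→5:
  [0→2]: (0.00+5.30)/2 × 2 = 5.3
  [2→2.5]: (5.30+4.84)/2 × 0.5 = 2.535
  [2.5→4.5]: (4.84+3.06)/2 × 2 = 7.9
  [4.5→5]: (3.06+2.72)/2 × 0.5 = 1.445
  Sum = 17.18 mg/L·h
Extrapolated tail: C_last / k_e = 2.72 / 0.242 = 11.240
AUC_0→∞ = 17.18 + 11.240 = 28.42 mg/L·h

AUC = 28.42 mg/L·h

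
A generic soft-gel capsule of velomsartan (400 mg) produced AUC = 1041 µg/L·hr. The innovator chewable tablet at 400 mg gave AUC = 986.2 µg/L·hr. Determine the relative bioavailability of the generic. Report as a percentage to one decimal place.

F_rel = (AUC_test/D_test) / (AUC_ref/D_ref)
      = (1041/400) / (986.2/400)
      = 2.6025 / 2.4655 = 1.0556 = 105.56%

F_rel = 105.6%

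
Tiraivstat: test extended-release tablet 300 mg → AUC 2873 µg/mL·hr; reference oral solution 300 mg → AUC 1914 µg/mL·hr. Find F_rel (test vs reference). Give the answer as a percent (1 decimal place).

F_rel = (AUC_test/D_test) / (AUC_ref/D_ref)
      = (2873/300) / (1914/300)
      = 9.57667 / 6.38 = 1.5010 = 150.10%

F_rel = 150.1%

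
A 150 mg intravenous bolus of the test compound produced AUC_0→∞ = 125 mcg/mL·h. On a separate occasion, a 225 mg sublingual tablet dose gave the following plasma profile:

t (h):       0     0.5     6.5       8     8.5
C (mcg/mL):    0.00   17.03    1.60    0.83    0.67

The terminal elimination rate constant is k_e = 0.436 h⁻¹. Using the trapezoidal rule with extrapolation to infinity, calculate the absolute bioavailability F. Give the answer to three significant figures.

Trapezoidal AUC_0→8.5 (sublingual tablet):
  [0→0.5]: (0.00+17.03)/2 × 0.5 = 4.2575
  [0.5→6.5]: (17.03+1.60)/2 × 6 = 55.89
  [6.5→8]: (1.60+0.83)/2 × 1.5 = 1.8225
  [8→8.5]: (0.83+0.67)/2 × 0.5 = 0.375
  Sum = 62.345 mcg/mL·h
Tail: C_last/k_e = 0.67/0.436 = 1.537
AUC_0→∞ (sublingual tablet) = 62.345 + 1.537 = 63.882 mcg/mL·h
F = (AUC_ev/D_ev)/(AUC_iv/D_iv) = (63.882/225)/(125/150) = 0.28392/0.833333 = 0.3407

F = 0.341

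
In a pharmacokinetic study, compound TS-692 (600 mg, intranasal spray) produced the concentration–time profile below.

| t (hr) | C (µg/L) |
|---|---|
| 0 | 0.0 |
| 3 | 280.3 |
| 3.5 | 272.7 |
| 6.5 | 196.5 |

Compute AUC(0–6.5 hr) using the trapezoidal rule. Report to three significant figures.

Trapezoidal AUC_0→6.5:
  [0→3]: (0.0+280.3)/2 × 3 = 420.45
  [3→3.5]: (280.3+272.7)/2 × 0.5 = 138.25
  [3.5→6.5]: (272.7+196.5)/2 × 3 = 703.8
  Sum = 1262.5 µg/L·hr

AUC = 1260 µg/L·hr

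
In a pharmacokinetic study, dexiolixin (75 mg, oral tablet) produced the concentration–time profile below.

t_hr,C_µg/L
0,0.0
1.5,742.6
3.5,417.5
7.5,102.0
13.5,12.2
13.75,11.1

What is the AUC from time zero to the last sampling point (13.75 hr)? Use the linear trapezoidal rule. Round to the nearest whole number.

Trapezoidal AUC_0→13.75:
  [0→1.5]: (0.0+742.6)/2 × 1.5 = 556.95
  [1.5→3.5]: (742.6+417.5)/2 × 2 = 1160.1
  [3.5→7.5]: (417.5+102.0)/2 × 4 = 1039.0
  [7.5→13.5]: (102.0+12.2)/2 × 6 = 342.6
  [13.5→13.75]: (12.2+11.1)/2 × 0.25 = 2.9125
  Sum = 3101.5625 µg/L·hr

AUC = 3102 µg/L·hr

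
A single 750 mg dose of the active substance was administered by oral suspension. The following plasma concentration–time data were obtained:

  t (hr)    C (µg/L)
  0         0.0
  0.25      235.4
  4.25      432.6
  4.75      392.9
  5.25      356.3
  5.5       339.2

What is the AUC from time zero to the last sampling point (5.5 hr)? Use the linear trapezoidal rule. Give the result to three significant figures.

AUC = 1850 µg/L·hr

Trapezoidal AUC_0→5.5:
  [0→0.25]: (0.0+235.4)/2 × 0.25 = 29.425
  [0.25→4.25]: (235.4+432.6)/2 × 4 = 1336.0
  [4.25→4.75]: (432.6+392.9)/2 × 0.5 = 206.375
  [4.75→5.25]: (392.9+356.3)/2 × 0.5 = 187.3
  [5.25→5.5]: (356.3+339.2)/2 × 0.25 = 86.9375
  Sum = 1846.0375 µg/L·hr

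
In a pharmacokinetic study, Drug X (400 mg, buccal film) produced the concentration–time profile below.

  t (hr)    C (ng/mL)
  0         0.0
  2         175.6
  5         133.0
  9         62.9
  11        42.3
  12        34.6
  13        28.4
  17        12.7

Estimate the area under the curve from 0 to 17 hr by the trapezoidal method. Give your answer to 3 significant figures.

Trapezoidal AUC_0→17:
  [0→2]: (0.0+175.6)/2 × 2 = 175.6
  [2→5]: (175.6+133.0)/2 × 3 = 462.9
  [5→9]: (133.0+62.9)/2 × 4 = 391.8
  [9→11]: (62.9+42.3)/2 × 2 = 105.2
  [11→12]: (42.3+34.6)/2 × 1 = 38.45
  [12→13]: (34.6+28.4)/2 × 1 = 31.5
  [13→17]: (28.4+12.7)/2 × 4 = 82.2
  Sum = 1287.65 ng/mL·hr

AUC = 1290 ng/mL·hr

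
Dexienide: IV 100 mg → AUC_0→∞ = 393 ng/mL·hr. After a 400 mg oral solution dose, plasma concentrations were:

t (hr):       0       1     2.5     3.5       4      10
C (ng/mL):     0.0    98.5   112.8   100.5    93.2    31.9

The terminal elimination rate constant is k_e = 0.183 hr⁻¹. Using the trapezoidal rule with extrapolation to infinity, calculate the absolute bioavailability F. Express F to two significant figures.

F = 0.58

Trapezoidal AUC_0→10 (oral solution):
  [0→1]: (0.0+98.5)/2 × 1 = 49.25
  [1→2.5]: (98.5+112.8)/2 × 1.5 = 158.475
  [2.5→3.5]: (112.8+100.5)/2 × 1 = 106.65
  [3.5→4]: (100.5+93.2)/2 × 0.5 = 48.425
  [4→10]: (93.2+31.9)/2 × 6 = 375.3
  Sum = 738.1 ng/mL·hr
Tail: C_last/k_e = 31.9/0.183 = 174.317
AUC_0→∞ (oral solution) = 738.1 + 174.317 = 912.417 ng/mL·hr
F = (AUC_ev/D_ev)/(AUC_iv/D_iv) = (912.417/400)/(393/100) = 2.2810425/3.93 = 0.5804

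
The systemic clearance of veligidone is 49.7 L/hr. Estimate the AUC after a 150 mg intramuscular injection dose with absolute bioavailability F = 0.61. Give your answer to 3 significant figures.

AUC = 1.84 mg/L·hr

AUC_0→∞ = F × Dose / CL
        = 0.61 × 150 / 49.7 = 1.84105 mg/L·hr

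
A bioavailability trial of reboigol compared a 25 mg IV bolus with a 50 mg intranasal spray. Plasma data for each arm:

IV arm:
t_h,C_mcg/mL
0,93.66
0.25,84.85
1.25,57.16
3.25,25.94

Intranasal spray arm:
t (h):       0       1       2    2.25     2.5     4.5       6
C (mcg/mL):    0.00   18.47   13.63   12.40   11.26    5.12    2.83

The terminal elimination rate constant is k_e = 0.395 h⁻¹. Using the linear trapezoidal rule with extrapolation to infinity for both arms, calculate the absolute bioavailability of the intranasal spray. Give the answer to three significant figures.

Trapezoidal AUC_0→3.25 (IV):
  [0→0.25]: (93.66+84.85)/2 × 0.25 = 22.31375
  [0.25→1.25]: (84.85+57.16)/2 × 1 = 71.005
  [1.25→3.25]: (57.16+25.94)/2 × 2 = 83.1
  Sum = 176.41875 mcg/mL·h
IV tail: 25.94/0.395 = 65.671; AUC_iv,0→∞ = 176.41875 + 65.671 = 242.08975 mcg/mL·h
Trapezoidal AUC_0→6 (intranasal spray):
  [0→1]: (0.00+18.47)/2 × 1 = 9.235
  [1→2]: (18.47+13.63)/2 × 1 = 16.05
  [2→2.25]: (13.63+12.40)/2 × 0.25 = 3.25375
  [2.25→2.5]: (12.40+11.26)/2 × 0.25 = 2.9575
  [2.5→4.5]: (11.26+5.12)/2 × 2 = 16.38
  [4.5→6]: (5.12+2.83)/2 × 1.5 = 5.9625
  Sum = 53.83875 mcg/mL·h
intranasal spray tail: 2.83/0.395 = 7.165; AUC_ev,0→∞ = 53.83875 + 7.165 = 61.00375 mcg/mL·h
F = (AUC_ev/D_ev)/(AUC_iv/D_iv) = (61.00375/50)/(242.08975/25) = 1.220075/9.68359 = 0.1260

F = 0.126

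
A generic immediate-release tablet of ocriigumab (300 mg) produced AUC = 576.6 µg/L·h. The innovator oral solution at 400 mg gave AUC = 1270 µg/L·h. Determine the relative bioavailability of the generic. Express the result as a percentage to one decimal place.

F_rel = (AUC_test/D_test) / (AUC_ref/D_ref)
      = (576.6/300) / (1270/400)
      = 1.922 / 3.175 = 0.6054 = 60.54%

F_rel = 60.5%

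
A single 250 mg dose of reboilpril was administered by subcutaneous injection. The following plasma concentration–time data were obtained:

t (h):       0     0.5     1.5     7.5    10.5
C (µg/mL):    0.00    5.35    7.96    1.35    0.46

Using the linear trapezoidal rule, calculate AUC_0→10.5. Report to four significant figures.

AUC = 38.64 µg/mL·h

Trapezoidal AUC_0→10.5:
  [0→0.5]: (0.00+5.35)/2 × 0.5 = 1.3375
  [0.5→1.5]: (5.35+7.96)/2 × 1 = 6.655
  [1.5→7.5]: (7.96+1.35)/2 × 6 = 27.93
  [7.5→10.5]: (1.35+0.46)/2 × 3 = 2.715
  Sum = 38.6375 µg/mL·h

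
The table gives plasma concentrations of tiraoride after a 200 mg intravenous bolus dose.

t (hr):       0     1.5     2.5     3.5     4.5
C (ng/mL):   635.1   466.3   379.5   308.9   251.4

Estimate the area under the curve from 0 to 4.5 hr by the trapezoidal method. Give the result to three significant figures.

AUC = 1870 ng/mL·hr

Trapezoidal AUC_0→4.5:
  [0→1.5]: (635.1+466.3)/2 × 1.5 = 826.05
  [1.5→2.5]: (466.3+379.5)/2 × 1 = 422.9
  [2.5→3.5]: (379.5+308.9)/2 × 1 = 344.2
  [3.5→4.5]: (308.9+251.4)/2 × 1 = 280.15
  Sum = 1873.3 ng/mL·hr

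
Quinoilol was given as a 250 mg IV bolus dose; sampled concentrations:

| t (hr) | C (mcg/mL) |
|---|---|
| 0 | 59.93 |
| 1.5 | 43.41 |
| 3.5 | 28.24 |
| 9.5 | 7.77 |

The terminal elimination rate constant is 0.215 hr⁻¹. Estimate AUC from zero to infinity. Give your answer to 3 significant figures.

Trapezoidal AUC_0→9.5:
  [0→1.5]: (59.93+43.41)/2 × 1.5 = 77.505
  [1.5→3.5]: (43.41+28.24)/2 × 2 = 71.65
  [3.5→9.5]: (28.24+7.77)/2 × 6 = 108.03
  Sum = 257.185 mcg/mL·hr
Extrapolated tail: C_last / k_e = 7.77 / 0.215 = 36.140
AUC_0→∞ = 257.185 + 36.140 = 293.325 mcg/mL·hr

AUC = 293 mcg/mL·hr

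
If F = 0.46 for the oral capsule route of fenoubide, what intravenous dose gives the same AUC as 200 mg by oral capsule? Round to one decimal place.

Systemic exposure from an extravascular dose = F × D_ev, so the equivalent IV dose is F × D_ev.
D_iv = F × D_ev = 0.46 × 200 = 92 mg

D_iv = 92.0 mg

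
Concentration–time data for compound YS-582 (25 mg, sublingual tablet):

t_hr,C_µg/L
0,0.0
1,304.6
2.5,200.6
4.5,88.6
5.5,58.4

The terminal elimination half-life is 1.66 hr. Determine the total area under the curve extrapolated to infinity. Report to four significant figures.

AUC = 1034 µg/L·hr

Trapezoidal AUC_0→5.5:
  [0→1]: (0.0+304.6)/2 × 1 = 152.3
  [1→2.5]: (304.6+200.6)/2 × 1.5 = 378.9
  [2.5→4.5]: (200.6+88.6)/2 × 2 = 289.2
  [4.5→5.5]: (88.6+58.4)/2 × 1 = 73.5
  Sum = 893.9 µg/L·hr
k_e = ln2 / t½ = 0.693147 / 1.66 = 0.4176 hr^-1
Extrapolated tail: C_last / k_e = 58.4 / 0.4176 = 139.847
AUC_0→∞ = 893.9 + 139.847 = 1033.747 µg/L·hr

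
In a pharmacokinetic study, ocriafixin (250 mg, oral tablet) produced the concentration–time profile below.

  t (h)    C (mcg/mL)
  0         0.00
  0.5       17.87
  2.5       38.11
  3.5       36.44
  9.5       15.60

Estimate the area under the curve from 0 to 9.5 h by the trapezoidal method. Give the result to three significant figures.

Trapezoidal AUC_0→9.5:
  [0→0.5]: (0.00+17.87)/2 × 0.5 = 4.4675
  [0.5→2.5]: (17.87+38.11)/2 × 2 = 55.98
  [2.5→3.5]: (38.11+36.44)/2 × 1 = 37.275
  [3.5→9.5]: (36.44+15.60)/2 × 6 = 156.12
  Sum = 253.8425 mcg/mL·h

AUC = 254 mcg/mL·h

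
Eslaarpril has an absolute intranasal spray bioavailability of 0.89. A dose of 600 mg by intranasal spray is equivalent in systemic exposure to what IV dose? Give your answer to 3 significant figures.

D_iv = 534 mg

Systemic exposure from an extravascular dose = F × D_ev, so the equivalent IV dose is F × D_ev.
D_iv = F × D_ev = 0.89 × 600 = 534 mg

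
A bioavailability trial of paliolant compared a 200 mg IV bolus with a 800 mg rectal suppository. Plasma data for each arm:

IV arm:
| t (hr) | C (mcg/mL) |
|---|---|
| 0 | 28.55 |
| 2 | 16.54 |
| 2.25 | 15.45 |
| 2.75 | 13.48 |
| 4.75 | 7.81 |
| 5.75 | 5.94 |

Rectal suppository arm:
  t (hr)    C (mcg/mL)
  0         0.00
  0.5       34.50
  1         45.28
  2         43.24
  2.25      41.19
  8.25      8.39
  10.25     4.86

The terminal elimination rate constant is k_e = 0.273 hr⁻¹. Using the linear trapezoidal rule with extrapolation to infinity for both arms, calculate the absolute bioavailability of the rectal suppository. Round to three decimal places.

F = 0.619

Trapezoidal AUC_0→5.75 (IV):
  [0→2]: (28.55+16.54)/2 × 2 = 45.09
  [2→2.25]: (16.54+15.45)/2 × 0.25 = 3.99875
  [2.25→2.75]: (15.45+13.48)/2 × 0.5 = 7.2325
  [2.75→4.75]: (13.48+7.81)/2 × 2 = 21.29
  [4.75→5.75]: (7.81+5.94)/2 × 1 = 6.875
  Sum = 84.48625 mcg/mL·hr
IV tail: 5.94/0.273 = 21.758; AUC_iv,0→∞ = 84.48625 + 21.758 = 106.24425 mcg/mL·hr
Trapezoidal AUC_0→10.25 (rectal suppository):
  [0→0.5]: (0.00+34.50)/2 × 0.5 = 8.625
  [0.5→1]: (34.50+45.28)/2 × 0.5 = 19.945
  [1→2]: (45.28+43.24)/2 × 1 = 44.26
  [2→2.25]: (43.24+41.19)/2 × 0.25 = 10.55375
  [2.25→8.25]: (41.19+8.39)/2 × 6 = 148.74
  [8.25→10.25]: (8.39+4.86)/2 × 2 = 13.25
  Sum = 245.37375 mcg/mL·hr
rectal suppository tail: 4.86/0.273 = 17.802; AUC_ev,0→∞ = 245.37375 + 17.802 = 263.17575 mcg/mL·hr
F = (AUC_ev/D_ev)/(AUC_iv/D_iv) = (263.17575/800)/(106.24425/200) = 0.32897/0.53122125 = 0.6193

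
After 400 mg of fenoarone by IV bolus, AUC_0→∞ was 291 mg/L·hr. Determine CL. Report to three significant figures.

CL = Dose_iv / AUC_0→∞
   = 400 / 291 = 1.37457 L/hr

CL = 1.37 L/hr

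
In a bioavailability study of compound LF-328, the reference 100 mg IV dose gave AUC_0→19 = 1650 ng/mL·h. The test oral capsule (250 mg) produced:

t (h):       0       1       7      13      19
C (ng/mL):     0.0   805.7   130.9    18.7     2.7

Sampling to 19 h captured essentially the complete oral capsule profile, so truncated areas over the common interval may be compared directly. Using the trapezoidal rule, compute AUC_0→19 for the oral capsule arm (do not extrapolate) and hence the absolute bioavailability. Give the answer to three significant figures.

F = 0.903

Trapezoidal AUC_0→19 (oral capsule):
  [0→1]: (0.0+805.7)/2 × 1 = 402.85
  [1→7]: (805.7+130.9)/2 × 6 = 2809.8
  [7→13]: (130.9+18.7)/2 × 6 = 448.8
  [13→19]: (18.7+2.7)/2 × 6 = 64.2
  Sum = 3725.65 ng/mL·h
F = (AUC_ev/D_ev)/(AUC_iv/D_iv) = (3725.65/250)/(1650/100) = 14.9026/16.5 = 0.9032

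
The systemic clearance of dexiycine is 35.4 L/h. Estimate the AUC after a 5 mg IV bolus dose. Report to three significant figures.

AUC_0→∞ = Dose_iv / CL
        = 5 / 35.4 = 0.141243 mg/L·h

AUC = 0.141 mg/L·h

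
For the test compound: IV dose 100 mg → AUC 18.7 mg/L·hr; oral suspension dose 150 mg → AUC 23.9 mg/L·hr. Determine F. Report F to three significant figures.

F = 0.852

F = (AUC_ev / D_ev) / (AUC_iv / D_iv)
  = (23.9/150) / (18.7/100)
  = 0.159333 / 0.187 = 0.8520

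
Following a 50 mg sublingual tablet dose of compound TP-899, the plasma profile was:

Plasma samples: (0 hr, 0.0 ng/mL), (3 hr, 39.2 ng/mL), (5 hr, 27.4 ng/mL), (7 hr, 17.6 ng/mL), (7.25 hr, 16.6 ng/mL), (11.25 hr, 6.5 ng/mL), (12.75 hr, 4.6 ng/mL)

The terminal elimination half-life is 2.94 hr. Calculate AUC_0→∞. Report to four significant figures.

Trapezoidal AUC_0→12.75:
  [0→3]: (0.0+39.2)/2 × 3 = 58.8
  [3→5]: (39.2+27.4)/2 × 2 = 66.6
  [5→7]: (27.4+17.6)/2 × 2 = 45.0
  [7→7.25]: (17.6+16.6)/2 × 0.25 = 4.275
  [7.25→11.25]: (16.6+6.5)/2 × 4 = 46.2
  [11.25→12.75]: (6.5+4.6)/2 × 1.5 = 8.325
  Sum = 229.2 ng/mL·hr
k_e = ln2 / t½ = 0.693147 / 2.94 = 0.2358 hr^-1
Extrapolated tail: C_last / k_e = 4.6 / 0.2358 = 19.508
AUC_0→∞ = 229.2 + 19.508 = 248.708 ng/mL·hr

AUC = 248.7 ng/mL·hr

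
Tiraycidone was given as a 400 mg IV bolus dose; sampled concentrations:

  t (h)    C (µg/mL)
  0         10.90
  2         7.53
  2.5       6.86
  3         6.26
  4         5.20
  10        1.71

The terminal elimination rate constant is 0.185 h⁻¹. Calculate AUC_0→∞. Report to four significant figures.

Trapezoidal AUC_0→10:
  [0→2]: (10.90+7.53)/2 × 2 = 18.43
  [2→2.5]: (7.53+6.86)/2 × 0.5 = 3.5975
  [2.5→3]: (6.86+6.26)/2 × 0.5 = 3.28
  [3→4]: (6.26+5.20)/2 × 1 = 5.73
  [4→10]: (5.20+1.71)/2 × 6 = 20.73
  Sum = 51.7675 µg/mL·h
Extrapolated tail: C_last / k_e = 1.71 / 0.185 = 9.243
AUC_0→∞ = 51.7675 + 9.243 = 61.0105 µg/mL·h

AUC = 61.01 µg/mL·h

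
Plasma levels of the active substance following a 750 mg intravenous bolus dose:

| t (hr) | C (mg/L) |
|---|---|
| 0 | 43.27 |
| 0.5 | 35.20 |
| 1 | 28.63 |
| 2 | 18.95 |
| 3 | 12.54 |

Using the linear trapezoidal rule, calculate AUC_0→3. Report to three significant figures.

AUC = 75.1 mg/L·hr

Trapezoidal AUC_0→3:
  [0→0.5]: (43.27+35.20)/2 × 0.5 = 19.6175
  [0.5→1]: (35.20+28.63)/2 × 0.5 = 15.9575
  [1→2]: (28.63+18.95)/2 × 1 = 23.79
  [2→3]: (18.95+12.54)/2 × 1 = 15.745
  Sum = 75.11 mg/L·hr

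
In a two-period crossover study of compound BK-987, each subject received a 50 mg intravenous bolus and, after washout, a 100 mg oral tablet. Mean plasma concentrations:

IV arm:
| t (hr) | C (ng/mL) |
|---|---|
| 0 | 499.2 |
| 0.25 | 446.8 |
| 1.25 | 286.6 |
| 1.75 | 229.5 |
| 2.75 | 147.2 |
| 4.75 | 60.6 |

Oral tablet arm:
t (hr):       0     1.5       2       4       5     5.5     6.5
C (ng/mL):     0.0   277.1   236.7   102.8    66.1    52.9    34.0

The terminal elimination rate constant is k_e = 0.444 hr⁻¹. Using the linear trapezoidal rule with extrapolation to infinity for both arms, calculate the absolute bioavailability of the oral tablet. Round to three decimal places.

Trapezoidal AUC_0→4.75 (IV):
  [0→0.25]: (499.2+446.8)/2 × 0.25 = 118.25
  [0.25→1.25]: (446.8+286.6)/2 × 1 = 366.7
  [1.25→1.75]: (286.6+229.5)/2 × 0.5 = 129.025
  [1.75→2.75]: (229.5+147.2)/2 × 1 = 188.35
  [2.75→4.75]: (147.2+60.6)/2 × 2 = 207.8
  Sum = 1010.125 ng/mL·hr
IV tail: 60.6/0.444 = 136.486; AUC_iv,0→∞ = 1010.125 + 136.486 = 1146.611 ng/mL·hr
Trapezoidal AUC_0→6.5 (oral tablet):
  [0→1.5]: (0.0+277.1)/2 × 1.5 = 207.825
  [1.5→2]: (277.1+236.7)/2 × 0.5 = 128.45
  [2→4]: (236.7+102.8)/2 × 2 = 339.5
  [4→5]: (102.8+66.1)/2 × 1 = 84.45
  [5→5.5]: (66.1+52.9)/2 × 0.5 = 29.75
  [5.5→6.5]: (52.9+34.0)/2 × 1 = 43.45
  Sum = 833.425 ng/mL·hr
oral tablet tail: 34.0/0.444 = 76.577; AUC_ev,0→∞ = 833.425 + 76.577 = 910.002 ng/mL·hr
F = (AUC_ev/D_ev)/(AUC_iv/D_iv) = (910.002/100)/(1146.611/50) = 9.10002/22.93222 = 0.3968

F = 0.397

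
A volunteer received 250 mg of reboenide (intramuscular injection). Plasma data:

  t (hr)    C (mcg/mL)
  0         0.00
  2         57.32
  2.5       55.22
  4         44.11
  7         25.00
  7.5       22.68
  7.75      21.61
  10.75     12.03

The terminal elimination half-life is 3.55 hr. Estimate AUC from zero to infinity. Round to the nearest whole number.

AUC = 393 mcg/mL·hr

Trapezoidal AUC_0→10.75:
  [0→2]: (0.00+57.32)/2 × 2 = 57.32
  [2→2.5]: (57.32+55.22)/2 × 0.5 = 28.135
  [2.5→4]: (55.22+44.11)/2 × 1.5 = 74.4975
  [4→7]: (44.11+25.00)/2 × 3 = 103.665
  [7→7.5]: (25.00+22.68)/2 × 0.5 = 11.92
  [7.5→7.75]: (22.68+21.61)/2 × 0.25 = 5.53625
  [7.75→10.75]: (21.61+12.03)/2 × 3 = 50.46
  Sum = 331.53375 mcg/mL·hr
k_e = ln2 / t½ = 0.693147 / 3.55 = 0.1953 hr^-1
Extrapolated tail: C_last / k_e = 12.03 / 0.1953 = 61.598
AUC_0→∞ = 331.53375 + 61.598 = 393.13175 mcg/mL·hr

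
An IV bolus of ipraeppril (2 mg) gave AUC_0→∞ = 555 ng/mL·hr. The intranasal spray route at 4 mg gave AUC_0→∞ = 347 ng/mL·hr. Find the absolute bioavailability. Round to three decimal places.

F = (AUC_ev / D_ev) / (AUC_iv / D_iv)
  = (347/4) / (555/2)
  = 86.75 / 277.5 = 0.3126

F = 0.313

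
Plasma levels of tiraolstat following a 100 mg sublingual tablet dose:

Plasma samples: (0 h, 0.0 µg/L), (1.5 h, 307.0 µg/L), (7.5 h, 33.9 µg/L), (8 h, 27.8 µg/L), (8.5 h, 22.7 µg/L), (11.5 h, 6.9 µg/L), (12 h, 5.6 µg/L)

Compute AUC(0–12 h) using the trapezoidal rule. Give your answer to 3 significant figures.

AUC = 1330 µg/L·h

Trapezoidal AUC_0→12:
  [0→1.5]: (0.0+307.0)/2 × 1.5 = 230.25
  [1.5→7.5]: (307.0+33.9)/2 × 6 = 1022.7
  [7.5→8]: (33.9+27.8)/2 × 0.5 = 15.425
  [8→8.5]: (27.8+22.7)/2 × 0.5 = 12.625
  [8.5→11.5]: (22.7+6.9)/2 × 3 = 44.4
  [11.5→12]: (6.9+5.6)/2 × 0.5 = 3.125
  Sum = 1328.525 µg/L·h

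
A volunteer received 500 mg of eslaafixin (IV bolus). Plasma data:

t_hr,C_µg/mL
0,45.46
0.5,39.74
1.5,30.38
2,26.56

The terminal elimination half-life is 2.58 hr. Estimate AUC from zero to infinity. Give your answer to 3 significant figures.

AUC = 169 µg/mL·hr

Trapezoidal AUC_0→2:
  [0→0.5]: (45.46+39.74)/2 × 0.5 = 21.3
  [0.5→1.5]: (39.74+30.38)/2 × 1 = 35.06
  [1.5→2]: (30.38+26.56)/2 × 0.5 = 14.235
  Sum = 70.595 µg/mL·hr
k_e = ln2 / t½ = 0.693147 / 2.58 = 0.2687 hr^-1
Extrapolated tail: C_last / k_e = 26.56 / 0.2687 = 98.846
AUC_0→∞ = 70.595 + 98.846 = 169.441 µg/mL·hr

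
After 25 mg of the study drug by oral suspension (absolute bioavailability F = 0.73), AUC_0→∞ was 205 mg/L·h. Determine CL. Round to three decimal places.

CL = 0.089 L/h

CL = F × Dose / AUC_0→∞
   = 0.73 × 25 / 205 = 0.0890244 L/h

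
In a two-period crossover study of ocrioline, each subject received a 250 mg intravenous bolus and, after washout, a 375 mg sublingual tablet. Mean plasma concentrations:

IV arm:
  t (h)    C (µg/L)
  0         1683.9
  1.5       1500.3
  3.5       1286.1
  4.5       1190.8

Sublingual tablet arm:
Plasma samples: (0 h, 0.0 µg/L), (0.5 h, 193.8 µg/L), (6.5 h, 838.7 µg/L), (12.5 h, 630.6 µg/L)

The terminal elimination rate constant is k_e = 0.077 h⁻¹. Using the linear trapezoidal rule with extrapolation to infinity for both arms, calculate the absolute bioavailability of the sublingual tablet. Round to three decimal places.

F = 0.480

Trapezoidal AUC_0→4.5 (IV):
  [0→1.5]: (1683.9+1500.3)/2 × 1.5 = 2388.15
  [1.5→3.5]: (1500.3+1286.1)/2 × 2 = 2786.4
  [3.5→4.5]: (1286.1+1190.8)/2 × 1 = 1238.45
  Sum = 6413.0 µg/L·h
IV tail: 1190.8/0.077 = 15464.935; AUC_iv,0→∞ = 6413.0 + 15464.935 = 21877.935 µg/L·h
Trapezoidal AUC_0→12.5 (sublingual tablet):
  [0→0.5]: (0.0+193.8)/2 × 0.5 = 48.45
  [0.5→6.5]: (193.8+838.7)/2 × 6 = 3097.5
  [6.5→12.5]: (838.7+630.6)/2 × 6 = 4407.9
  Sum = 7553.85 µg/L·h
sublingual tablet tail: 630.6/0.077 = 8189.610; AUC_ev,0→∞ = 7553.85 + 8189.610 = 15743.46 µg/L·h
F = (AUC_ev/D_ev)/(AUC_iv/D_iv) = (15743.46/375)/(21877.935/250) = 41.98256/87.51174 = 0.4797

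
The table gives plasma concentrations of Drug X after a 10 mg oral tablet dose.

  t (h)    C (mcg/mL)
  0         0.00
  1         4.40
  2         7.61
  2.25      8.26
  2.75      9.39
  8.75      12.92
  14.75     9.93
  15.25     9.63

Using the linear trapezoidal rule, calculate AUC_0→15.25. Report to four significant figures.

Trapezoidal AUC_0→15.25:
  [0→1]: (0.00+4.40)/2 × 1 = 2.2
  [1→2]: (4.40+7.61)/2 × 1 = 6.005
  [2→2.25]: (7.61+8.26)/2 × 0.25 = 1.98375
  [2.25→2.75]: (8.26+9.39)/2 × 0.5 = 4.4125
  [2.75→8.75]: (9.39+12.92)/2 × 6 = 66.93
  [8.75→14.75]: (12.92+9.93)/2 × 6 = 68.55
  [14.75→15.25]: (9.93+9.63)/2 × 0.5 = 4.89
  Sum = 154.97125 mcg/mL·h

AUC = 155.0 mcg/mL·h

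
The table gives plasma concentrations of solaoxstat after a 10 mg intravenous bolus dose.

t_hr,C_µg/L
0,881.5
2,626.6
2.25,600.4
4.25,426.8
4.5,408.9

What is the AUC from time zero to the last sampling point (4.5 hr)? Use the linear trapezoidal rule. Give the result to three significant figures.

Trapezoidal AUC_0→4.5:
  [0→2]: (881.5+626.6)/2 × 2 = 1508.1
  [2→2.25]: (626.6+600.4)/2 × 0.25 = 153.375
  [2.25→4.25]: (600.4+426.8)/2 × 2 = 1027.2
  [4.25→4.5]: (426.8+408.9)/2 × 0.25 = 104.4625
  Sum = 2793.1375 µg/L·hr

AUC = 2790 µg/L·hr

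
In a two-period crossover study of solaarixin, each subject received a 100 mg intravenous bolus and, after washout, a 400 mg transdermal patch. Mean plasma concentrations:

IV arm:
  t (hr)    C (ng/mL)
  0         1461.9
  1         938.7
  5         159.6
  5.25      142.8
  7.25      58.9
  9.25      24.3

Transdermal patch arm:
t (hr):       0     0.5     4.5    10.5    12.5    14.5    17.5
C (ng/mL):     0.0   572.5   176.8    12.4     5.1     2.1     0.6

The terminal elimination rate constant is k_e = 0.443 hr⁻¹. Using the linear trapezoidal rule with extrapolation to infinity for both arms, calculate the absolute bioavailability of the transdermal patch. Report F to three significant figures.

F = 0.148

Trapezoidal AUC_0→9.25 (IV):
  [0→1]: (1461.9+938.7)/2 × 1 = 1200.3
  [1→5]: (938.7+159.6)/2 × 4 = 2196.6
  [5→5.25]: (159.6+142.8)/2 × 0.25 = 37.8
  [5.25→7.25]: (142.8+58.9)/2 × 2 = 201.7
  [7.25→9.25]: (58.9+24.3)/2 × 2 = 83.2
  Sum = 3719.6 ng/mL·hr
IV tail: 24.3/0.443 = 54.853; AUC_iv,0→∞ = 3719.6 + 54.853 = 3774.453 ng/mL·hr
Trapezoidal AUC_0→17.5 (transdermal patch):
  [0→0.5]: (0.0+572.5)/2 × 0.5 = 143.125
  [0.5→4.5]: (572.5+176.8)/2 × 4 = 1498.6
  [4.5→10.5]: (176.8+12.4)/2 × 6 = 567.6
  [10.5→12.5]: (12.4+5.1)/2 × 2 = 17.5
  [12.5→14.5]: (5.1+2.1)/2 × 2 = 7.2
  [14.5→17.5]: (2.1+0.6)/2 × 3 = 4.05
  Sum = 2238.075 ng/mL·hr
transdermal patch tail: 0.6/0.443 = 1.354; AUC_ev,0→∞ = 2238.075 + 1.354 = 2239.429 ng/mL·hr
F = (AUC_ev/D_ev)/(AUC_iv/D_iv) = (2239.429/400)/(3774.453/100) = 5.5985725/37.74453 = 0.1483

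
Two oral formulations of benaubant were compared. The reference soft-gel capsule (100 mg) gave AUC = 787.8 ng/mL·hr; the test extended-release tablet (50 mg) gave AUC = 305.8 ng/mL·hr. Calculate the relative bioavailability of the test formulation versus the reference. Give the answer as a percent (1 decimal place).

F_rel = (AUC_test/D_test) / (AUC_ref/D_ref)
      = (305.8/50) / (787.8/100)
      = 6.116 / 7.878 = 0.7763 = 77.63%

F_rel = 77.6%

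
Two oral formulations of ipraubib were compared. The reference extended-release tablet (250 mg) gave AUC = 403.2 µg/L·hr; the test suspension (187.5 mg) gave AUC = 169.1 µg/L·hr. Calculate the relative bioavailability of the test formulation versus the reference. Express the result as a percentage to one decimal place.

F_rel = 55.9%

F_rel = (AUC_test/D_test) / (AUC_ref/D_ref)
      = (169.1/187.5) / (403.2/250)
      = 0.901867 / 1.6128 = 0.5592 = 55.92%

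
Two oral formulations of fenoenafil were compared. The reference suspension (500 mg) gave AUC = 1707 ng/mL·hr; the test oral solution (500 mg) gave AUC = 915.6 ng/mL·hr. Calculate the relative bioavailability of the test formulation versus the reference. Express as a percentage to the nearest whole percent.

F_rel = 54%

F_rel = (AUC_test/D_test) / (AUC_ref/D_ref)
      = (915.6/500) / (1707/500)
      = 1.8312 / 3.414 = 0.5364 = 53.64%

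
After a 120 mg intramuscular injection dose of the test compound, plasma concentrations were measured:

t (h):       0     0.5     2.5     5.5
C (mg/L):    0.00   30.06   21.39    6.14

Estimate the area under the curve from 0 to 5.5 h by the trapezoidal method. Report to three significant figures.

Trapezoidal AUC_0→5.5:
  [0→0.5]: (0.00+30.06)/2 × 0.5 = 7.515
  [0.5→2.5]: (30.06+21.39)/2 × 2 = 51.45
  [2.5→5.5]: (21.39+6.14)/2 × 3 = 41.295
  Sum = 100.26 mg/L·h

AUC = 100 mg/L·h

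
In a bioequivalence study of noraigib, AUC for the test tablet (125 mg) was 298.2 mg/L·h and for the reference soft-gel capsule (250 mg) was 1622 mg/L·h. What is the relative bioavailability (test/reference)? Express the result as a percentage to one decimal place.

F_rel = (AUC_test/D_test) / (AUC_ref/D_ref)
      = (298.2/125) / (1622/250)
      = 2.3856 / 6.488 = 0.3677 = 36.77%

F_rel = 36.8%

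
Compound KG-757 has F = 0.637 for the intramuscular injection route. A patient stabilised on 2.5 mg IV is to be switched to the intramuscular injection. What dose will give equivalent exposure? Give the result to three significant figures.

For equal systemic exposure: F × D_ev = D_iv
D_ev = D_iv / F = 2.5 / 0.637 = 3.92465 mg

D_intramuscular = 3.92 mg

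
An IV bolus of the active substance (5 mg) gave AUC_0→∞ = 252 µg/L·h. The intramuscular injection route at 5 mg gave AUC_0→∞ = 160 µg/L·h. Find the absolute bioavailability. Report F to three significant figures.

F = (AUC_ev / D_ev) / (AUC_iv / D_iv)
  = (160/5) / (252/5)
  = 32 / 50.4 = 0.6349

F = 0.635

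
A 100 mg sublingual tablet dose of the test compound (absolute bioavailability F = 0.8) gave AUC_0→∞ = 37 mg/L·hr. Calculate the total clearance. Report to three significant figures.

CL = F × Dose / AUC_0→∞
   = 0.8 × 100 / 37 = 2.16216 L/hr

CL = 2.16 L/hr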